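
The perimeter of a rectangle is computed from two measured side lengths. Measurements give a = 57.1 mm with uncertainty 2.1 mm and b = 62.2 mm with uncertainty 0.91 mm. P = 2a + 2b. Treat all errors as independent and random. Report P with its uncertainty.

239 ± 4.58 mm

Absolute uncertainties add in quadrature for a linear combination:
  (2·δa)² = 17.6;  (2·δb)² = 3.31
δP = √(21.0) = 4.58 mm
P = 239 mm.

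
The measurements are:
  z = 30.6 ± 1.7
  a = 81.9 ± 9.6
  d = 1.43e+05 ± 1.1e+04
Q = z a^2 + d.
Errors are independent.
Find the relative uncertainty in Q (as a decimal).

0.145

Let p = z·a^2 = 2.05e+05. δp/p = √((1·δz/z)² + (2·δa/a)²) = √(0.00309 + 0.0550) = 0.241, so δp = 49500.
Q = p + d: δQ = √(δp² + δd²) = √(2.45e+09 + 1.21e+08) = 50700
Q = 3.48e+05, so δQ/Q = 50700/3.48e+05 = 0.145.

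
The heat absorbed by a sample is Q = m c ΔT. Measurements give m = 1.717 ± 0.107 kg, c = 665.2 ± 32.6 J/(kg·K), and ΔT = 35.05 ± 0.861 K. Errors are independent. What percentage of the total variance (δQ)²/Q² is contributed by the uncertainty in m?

(δQ/Q)² = (1·δm/m)² + (1·δc/c)² + (1·δΔT/ΔT)²
  m term: (1×0.0623)² = 0.00388
  c term: (1×0.0490)² = 0.00240
  ΔT term: (1×0.0246)² = 0.000603
Total = 0.00689. Share from m = 0.00388/0.00689 = 0.564.

56.4%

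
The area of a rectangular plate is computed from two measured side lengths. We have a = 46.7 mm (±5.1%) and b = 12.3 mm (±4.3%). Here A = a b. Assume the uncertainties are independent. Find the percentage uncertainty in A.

Each factor contributes (exponent × relative error)² to (δA/A)²:
  (1·δa/a)² = (1×0.0510)² = 0.00260;  (1·δb/b)² = (1×0.0430)² = 0.00185
δA/A = √(0.00445) = 0.0667

6.67%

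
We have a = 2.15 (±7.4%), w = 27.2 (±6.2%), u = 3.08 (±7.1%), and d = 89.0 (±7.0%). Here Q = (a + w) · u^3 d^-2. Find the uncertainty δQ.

0.0283

Let h = a + w = 29.3. δh = √(δa² + δw²) = √(0.0253 + 2.84) = 1.69, so δh/h = 0.0577.
Q is then a monomial in h, u, d:
δQ/Q = √((δh/h)² + (3·δu/u)² + (-2·δd/d)²) = √(0.00333 + 0.0454 + 0.0196) = 0.261
Q = 0.108, so δQ = 0.261 × 0.108 = 0.0283.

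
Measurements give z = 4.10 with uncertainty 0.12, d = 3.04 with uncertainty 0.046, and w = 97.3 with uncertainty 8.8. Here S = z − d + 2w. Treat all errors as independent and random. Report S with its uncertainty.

196 ± 17.6

Each term contributes (cᵢ δxᵢ)² to (δS)²:
  (δz)² = 0.0144;  (δd)² = 0.00212;  (2·δw)² = 310
δS = √(310) = 17.6
S = 196.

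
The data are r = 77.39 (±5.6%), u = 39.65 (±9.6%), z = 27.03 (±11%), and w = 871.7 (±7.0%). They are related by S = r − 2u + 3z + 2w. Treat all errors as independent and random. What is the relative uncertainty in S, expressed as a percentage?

Absolute uncertainties add in quadrature for a linear combination:
  (δr)² = 18.8;  (2·δu)² = 58.0;  (3·δz)² = 79.6;  (2·δw)² = 14900
δS = √(15000) = 123
S = 1823, so δS/S = 123/1823 = 0.0673.

6.73%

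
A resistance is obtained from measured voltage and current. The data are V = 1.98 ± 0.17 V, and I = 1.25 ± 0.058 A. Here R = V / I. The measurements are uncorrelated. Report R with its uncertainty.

For a monomial R ∝ V, I^-1, fractional errors add in quadrature:
  (1·δV/V)² = (1×0.0859)² = 0.00737;  (-1·δI/I)² = (-1×0.0464)² = 0.00215
δR/R = √(0.00952) = 0.0976
R = 1.58 Ω, so δR = 0.0976 × 1.58 = 0.155 Ω.

1.58 ± 0.155 Ω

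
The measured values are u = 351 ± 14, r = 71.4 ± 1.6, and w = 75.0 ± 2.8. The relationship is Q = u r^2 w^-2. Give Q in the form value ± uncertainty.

Since Q is a product/quotient, work with relative uncertainties:
  (1·δu/u)² = (1×0.0399)² = 0.00159;  (2·δr/r)² = (2×0.0224)² = 0.00201;  (-2·δw/w)² = (-2×0.0373)² = 0.00558
δQ/Q = √(0.00917) = 0.0958
Q = 318, so δQ = 0.0958 × 318 = 30.5.

318 ± 30.5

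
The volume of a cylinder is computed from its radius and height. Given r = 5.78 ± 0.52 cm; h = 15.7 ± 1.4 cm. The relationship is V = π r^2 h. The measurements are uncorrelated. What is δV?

Products/powers → add relative errors in quadrature, weighted by exponent:
  (2·δr/r)² = (2×0.0900)² = 0.0324;  (1·δh/h)² = (1×0.0892)² = 0.00795
δV/V = √(0.0403) = 0.201
V = 1650 cm^3, so δV = 0.201 × 1650 = 331 cm^3.

331 cm^3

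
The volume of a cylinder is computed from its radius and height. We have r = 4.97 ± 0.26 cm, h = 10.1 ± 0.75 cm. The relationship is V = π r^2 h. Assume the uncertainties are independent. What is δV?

Since V is a product/quotient, work with relative uncertainties:
  (2·δr/r)² = (2×0.0523)² = 0.0109;  (1·δh/h)² = (1×0.0743)² = 0.00551
δV/V = √(0.0165) = 0.128
V = 784 cm^3, so δV = 0.128 × 784 = 101 cm^3.

101 cm^3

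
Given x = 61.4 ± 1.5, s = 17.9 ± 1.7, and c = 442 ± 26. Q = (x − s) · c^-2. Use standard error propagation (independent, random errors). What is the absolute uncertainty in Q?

2.87e-05

Let u = x − s = 43.5. δu = √(δx² + δs²) = √(2.25 + 2.89) = 2.27, so δu/u = 0.0521.
Q is then a monomial in u, c:
δQ/Q = √((δu/u)² + (-2·δc/c)²) = √(0.00272 + 0.0138) = 0.129
Q = 0.000223, so δQ = 0.129 × 0.000223 = 2.87e-05.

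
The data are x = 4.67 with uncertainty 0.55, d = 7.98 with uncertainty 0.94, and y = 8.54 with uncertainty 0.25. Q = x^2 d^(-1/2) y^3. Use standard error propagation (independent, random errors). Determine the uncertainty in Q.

1240

For a monomial Q ∝ x^2, d^(-1/2), y^3, fractional errors add in quadrature:
  (2·δx/x)² = (2×0.118)² = 0.0555;  (−½·δd/d)² = (-0.5×0.118)² = 0.00347;  (3·δy/y)² = (3×0.0293)² = 0.00771
δQ/Q = √(0.0667) = 0.258
Q = 4810, so δQ = 0.258 × 4810 = 1240.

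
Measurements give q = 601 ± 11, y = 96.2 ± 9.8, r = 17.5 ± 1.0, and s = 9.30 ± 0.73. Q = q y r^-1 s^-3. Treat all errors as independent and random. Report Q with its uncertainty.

4.11 ± 1.08

Q is a product of powers, so relative uncertainties combine in quadrature:
  (1·δq/q)² = (1×0.0183)² = 0.000335;  (1·δy/y)² = (1×0.102)² = 0.0104;  (-1·δr/r)² = (-1×0.0571)² = 0.00327;  (-3·δs/s)² = (-3×0.0785)² = 0.0555
δQ/Q = √(0.0694) = 0.263
Q = 4.11, so δQ = 0.263 × 4.11 = 1.08.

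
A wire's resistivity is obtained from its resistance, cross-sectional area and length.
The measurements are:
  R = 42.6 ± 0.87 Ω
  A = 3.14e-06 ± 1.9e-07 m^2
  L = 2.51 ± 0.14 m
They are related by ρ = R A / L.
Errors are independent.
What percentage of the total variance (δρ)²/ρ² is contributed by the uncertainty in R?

(δρ/ρ)² = (1·δR/R)² + (1·δA/A)² + (-1·δL/L)²
  R term: (1×0.0204)² = 0.000417
  A term: (1×0.0605)² = 0.00366
  L term: (-1×0.0558)² = 0.00311
Total = 0.00719. Share from R = 0.000417/0.00719 = 0.0580.

5.80%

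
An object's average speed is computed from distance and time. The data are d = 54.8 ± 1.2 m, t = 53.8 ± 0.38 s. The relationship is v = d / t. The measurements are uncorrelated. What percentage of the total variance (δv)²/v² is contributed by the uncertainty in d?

90.6%

(δv/v)² = (1·δd/d)² + (-1·δt/t)²
  d term: (1×0.0219)² = 0.000480
  t term: (-1×0.00706)² = 4.99e-05
Total = 0.000529. Share from d = 0.000480/0.000529 = 0.906.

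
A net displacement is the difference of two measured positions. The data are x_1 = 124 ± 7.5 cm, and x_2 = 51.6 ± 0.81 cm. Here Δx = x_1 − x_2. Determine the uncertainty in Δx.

For a sum/difference, combine absolute errors in quadrature:
  (δx_1)² = 56.2;  (δx_2)² = 0.656
δΔx = √(56.9) = 7.54 cm

7.54 cm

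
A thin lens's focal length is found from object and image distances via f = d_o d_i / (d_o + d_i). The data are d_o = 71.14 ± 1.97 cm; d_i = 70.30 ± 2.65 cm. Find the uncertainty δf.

0.828 cm

∂f/∂d_o = (d_i/(d_o+d_i))² = 0.247;  ∂f/∂d_i = (d_o/(d_o+d_i))² = 0.253
δf = √((∂f/∂d_o · δd_o)² + (∂f/∂d_i · δd_i)²) = √(0.237 + 0.449) = 0.828 cm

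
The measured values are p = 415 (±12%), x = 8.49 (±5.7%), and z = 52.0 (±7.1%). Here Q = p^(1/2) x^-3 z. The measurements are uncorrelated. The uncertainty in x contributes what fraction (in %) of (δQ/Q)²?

(δQ/Q)² = (½·δp/p)² + (-3·δx/x)² + (1·δz/z)²
  p term: (0.5×0.120)² = 0.00360
  x term: (-3×0.0570)² = 0.0292
  z term: (1×0.0710)² = 0.00504
Total = 0.0379. Share from x = 0.0292/0.0379 = 0.772.

77.2%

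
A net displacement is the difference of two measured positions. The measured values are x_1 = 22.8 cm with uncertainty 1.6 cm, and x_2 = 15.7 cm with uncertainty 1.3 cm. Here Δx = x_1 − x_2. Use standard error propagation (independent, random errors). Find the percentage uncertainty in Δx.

Each term contributes (cᵢ δxᵢ)² to (δΔx)²:
  (δx_1)² = 2.56;  (δx_2)² = 1.69
δΔx = √(4.25) = 2.06 cm
Δx = 7.10 cm, so δΔx/Δx = 2.06/7.10 = 0.290.

29.0%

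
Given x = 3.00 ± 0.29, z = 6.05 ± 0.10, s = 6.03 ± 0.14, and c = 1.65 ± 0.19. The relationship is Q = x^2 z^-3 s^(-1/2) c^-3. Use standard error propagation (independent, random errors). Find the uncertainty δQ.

0.00147

Products/powers → add relative errors in quadrature, weighted by exponent:
  (2·δx/x)² = (2×0.0967)² = 0.0374;  (-3·δz/z)² = (-3×0.0165)² = 0.00246;  (−½·δs/s)² = (-0.5×0.0232)² = 0.000135;  (-3·δc/c)² = (-3×0.115)² = 0.119
δQ/Q = √(0.159) = 0.399
Q = 0.00368, so δQ = 0.399 × 0.00368 = 0.00147.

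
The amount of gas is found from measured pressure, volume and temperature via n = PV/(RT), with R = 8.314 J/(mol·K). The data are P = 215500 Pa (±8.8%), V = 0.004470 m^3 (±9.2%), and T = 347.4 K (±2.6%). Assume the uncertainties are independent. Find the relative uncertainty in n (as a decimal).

0.130

Products/powers → add relative errors in quadrature, weighted by exponent:
  (1·δP/P)² = (1×0.0880)² = 0.00774;  (1·δV/V)² = (1×0.0920)² = 0.00846;  (-1·δT/T)² = (-1×0.0260)² = 0.000676
δn/n = √(0.0169) = 0.130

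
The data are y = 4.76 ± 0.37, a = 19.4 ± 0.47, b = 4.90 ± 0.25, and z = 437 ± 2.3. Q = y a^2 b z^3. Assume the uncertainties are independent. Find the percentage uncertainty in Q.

For a monomial Q ∝ y, a^2, b, z^3, fractional errors add in quadrature:
  (1·δy/y)² = (1×0.0777)² = 0.00604;  (2·δa/a)² = (2×0.0242)² = 0.00235;  (1·δb/b)² = (1×0.0510)² = 0.00260;  (3·δz/z)² = (3×0.00526)² = 0.000249
δQ/Q = √(0.0112) = 0.106

10.6%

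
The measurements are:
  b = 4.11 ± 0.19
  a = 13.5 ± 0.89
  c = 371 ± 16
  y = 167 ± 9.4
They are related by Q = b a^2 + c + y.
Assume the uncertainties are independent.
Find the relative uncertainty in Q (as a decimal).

0.0826

Let p = b·a^2 = 749. δp/p = √((1·δb/b)² + (2·δa/a)²) = √(0.00214 + 0.0174) = 0.140, so δp = 105.
Q = p + c + y: δQ = √(δp² + δc² + δy²) = √(11000 + 256 + 88.4) = 106
Q = 1290, so δQ/Q = 106/1290 = 0.0826.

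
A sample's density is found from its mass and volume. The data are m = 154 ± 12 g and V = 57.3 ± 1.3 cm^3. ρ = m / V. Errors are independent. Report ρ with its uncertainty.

ρ is a product of powers, so relative uncertainties combine in quadrature:
  (1·δm/m)² = (1×0.0779)² = 0.00607;  (-1·δV/V)² = (-1×0.0227)² = 0.000515
δρ/ρ = √(0.00659) = 0.0812
ρ = 2.69 g/cm^3, so δρ = 0.0812 × 2.69 = 0.218 g/cm^3.

2.69 ± 0.218 g/cm^3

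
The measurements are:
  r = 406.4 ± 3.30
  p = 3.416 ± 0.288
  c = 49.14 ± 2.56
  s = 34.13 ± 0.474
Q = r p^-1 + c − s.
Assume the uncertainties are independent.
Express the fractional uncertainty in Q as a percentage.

Let w = r·p^-1 = 119.0. δw/w = √((1·δr/r)² + (-1·δp/p)²) = √(6.59e-05 + 0.00711) = 0.0847, so δw = 10.1.
Q = w + c − s: δQ = √(δw² + δc² + δs²) = √(102 + 6.55 + 0.225) = 10.4
Q = 134.0, so δQ/Q = 10.4/134.0 = 0.0777.

7.77%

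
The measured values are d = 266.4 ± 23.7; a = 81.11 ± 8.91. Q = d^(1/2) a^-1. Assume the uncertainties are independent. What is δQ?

0.0238

Each factor contributes (exponent × relative error)² to (δQ/Q)²:
  (½·δd/d)² = (0.5×0.0890)² = 0.00198;  (-1·δa/a)² = (-1×0.110)² = 0.0121
δQ/Q = √(0.0140) = 0.119
Q = 0.2012, so δQ = 0.119 × 0.2012 = 0.0238.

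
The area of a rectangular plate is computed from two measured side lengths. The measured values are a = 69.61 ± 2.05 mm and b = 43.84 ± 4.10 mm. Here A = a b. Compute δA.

299 mm^2

For a monomial A ∝ a, b, fractional errors add in quadrature:
  (1·δa/a)² = (1×0.0294)² = 0.000867;  (1·δb/b)² = (1×0.0935)² = 0.00875
δA/A = √(0.00961) = 0.0980
A = 3052 mm^2, so δA = 0.0980 × 3052 = 299 mm^2.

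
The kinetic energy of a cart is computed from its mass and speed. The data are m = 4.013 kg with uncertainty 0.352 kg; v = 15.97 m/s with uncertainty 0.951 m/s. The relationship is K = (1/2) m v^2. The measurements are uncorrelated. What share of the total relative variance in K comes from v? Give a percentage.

64.8%

(δK/K)² = (1·δm/m)² + (2·δv/v)²
  m term: (1×0.0877)² = 0.00769
  v term: (2×0.0595)² = 0.0142
Total = 0.0219. Share from v = 0.0142/0.0219 = 0.648.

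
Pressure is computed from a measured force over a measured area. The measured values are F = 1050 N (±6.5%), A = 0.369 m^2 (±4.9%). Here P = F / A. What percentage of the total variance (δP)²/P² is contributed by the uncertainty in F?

63.8%

(δP/P)² = (1·δF/F)² + (-1·δA/A)²
  F term: (1×0.0650)² = 0.00423
  A term: (-1×0.0490)² = 0.00240
Total = 0.00663. Share from F = 0.00423/0.00663 = 0.638.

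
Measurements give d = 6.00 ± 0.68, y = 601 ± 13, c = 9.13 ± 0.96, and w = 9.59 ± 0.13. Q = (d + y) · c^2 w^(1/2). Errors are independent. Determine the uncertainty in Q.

Let u = d + y = 607. δu = √(δd² + δy²) = √(0.462 + 169) = 13.0, so δu/u = 0.0214.
Q is then a monomial in u, c, w:
δQ/Q = √((δu/u)² + (2·δc/c)² + (½·δw/w)²) = √(0.000460 + 0.0442 + 4.59e-05) = 0.211
Q = 1.57e+05, so δQ = 0.211 × 1.57e+05 = 33100.

33100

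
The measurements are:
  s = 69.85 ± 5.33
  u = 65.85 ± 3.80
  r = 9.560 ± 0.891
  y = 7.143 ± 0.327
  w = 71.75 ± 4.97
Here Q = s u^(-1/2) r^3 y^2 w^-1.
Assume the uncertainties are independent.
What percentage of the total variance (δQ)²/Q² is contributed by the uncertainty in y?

(δQ/Q)² = (1·δs/s)² + (−½·δu/u)² + (3·δr/r)² + (2·δy/y)² + (-1·δw/w)²
  s term: (1×0.0763)² = 0.00582
  u term: (-0.5×0.0577)² = 0.000833
  r term: (3×0.0932)² = 0.0782
  y term: (2×0.0458)² = 0.00838
  w term: (-1×0.0693)² = 0.00480
Total = 0.0980. Share from y = 0.00838/0.0980 = 0.0855.

8.55%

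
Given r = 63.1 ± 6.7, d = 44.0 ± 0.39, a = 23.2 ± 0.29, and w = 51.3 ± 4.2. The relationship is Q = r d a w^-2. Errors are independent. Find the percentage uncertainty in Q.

19.6%

For a monomial Q ∝ r, d, a, w^-2, fractional errors add in quadrature:
  (1·δr/r)² = (1×0.106)² = 0.0113;  (1·δd/d)² = (1×0.00886)² = 7.86e-05;  (1·δa/a)² = (1×0.0125)² = 0.000156;  (-2·δw/w)² = (-2×0.0819)² = 0.0268
δQ/Q = √(0.0383) = 0.196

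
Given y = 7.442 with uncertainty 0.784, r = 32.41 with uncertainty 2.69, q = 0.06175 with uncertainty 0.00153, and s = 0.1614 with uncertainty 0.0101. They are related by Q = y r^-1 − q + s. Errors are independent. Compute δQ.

Let p = y·r^-1 = 0.2296. δp/p = √((1·δy/y)² + (-1·δr/r)²) = √(0.0111 + 0.00689) = 0.134, so δp = 0.0308.
Q = p − q + s: δQ = √(δp² + δq² + δs²) = √(0.000948 + 2.34e-06 + 0.000102) = 0.0324

0.0324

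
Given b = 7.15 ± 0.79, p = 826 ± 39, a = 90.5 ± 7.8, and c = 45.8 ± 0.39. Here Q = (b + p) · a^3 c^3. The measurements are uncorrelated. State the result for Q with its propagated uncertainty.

(5.93 ± 1.57) × 10^13

Let u = b + p = 833. δu = √(δb² + δp²) = √(0.624 + 1520) = 39.0, so δu/u = 0.0468.
Q is then a monomial in u, a, c:
δQ/Q = √((δu/u)² + (3·δa/a)² + (3·δc/c)²) = √(0.00219 + 0.0669 + 0.000653) = 0.264
Q = 5.93e+13, so δQ = 0.264 × 5.93e+13 = 1.57e+13.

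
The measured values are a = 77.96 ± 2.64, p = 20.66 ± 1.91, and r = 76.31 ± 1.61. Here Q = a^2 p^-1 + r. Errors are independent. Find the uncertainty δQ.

33.8

Let w = a^2·p^-1 = 294.2. δw/w = √((2·δa/a)² + (-1·δp/p)²) = √(0.00459 + 0.00855) = 0.115, so δw = 33.7.
Q = w + r: δQ = √(δw² + δr²) = √(1140 + 2.59) = 33.8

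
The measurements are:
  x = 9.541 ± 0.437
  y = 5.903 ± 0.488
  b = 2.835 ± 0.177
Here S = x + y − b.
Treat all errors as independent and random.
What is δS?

Each term contributes (cᵢ δxᵢ)² to (δS)²:
  (δx)² = 0.191;  (δy)² = 0.238;  (δb)² = 0.0313
δS = √(0.460) = 0.679

0.679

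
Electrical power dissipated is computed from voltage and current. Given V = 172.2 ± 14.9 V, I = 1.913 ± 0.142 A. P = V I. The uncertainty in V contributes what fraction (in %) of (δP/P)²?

(δP/P)² = (1·δV/V)² + (1·δI/I)²
  V term: (1×0.0865)² = 0.00749
  I term: (1×0.0742)² = 0.00551
Total = 0.0130. Share from V = 0.00749/0.0130 = 0.576.

57.6%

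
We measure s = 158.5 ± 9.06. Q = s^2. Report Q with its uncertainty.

25120 ± 2870

Q ∝ s^2, so δQ/Q = |2| · δs/s = 2 × 0.0572 = 0.114.
Q = 25120, so δQ = 0.114 × 25120 = 2870.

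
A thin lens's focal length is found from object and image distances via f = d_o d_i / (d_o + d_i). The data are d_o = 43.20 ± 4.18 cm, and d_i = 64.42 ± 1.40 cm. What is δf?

∂f/∂d_o = (d_i/(d_o+d_i))² = 0.358;  ∂f/∂d_i = (d_o/(d_o+d_i))² = 0.161
δf = √((∂f/∂d_o · δd_o)² + (∂f/∂d_i · δd_i)²) = √(2.24 + 0.0509) = 1.51 cm

1.51 cm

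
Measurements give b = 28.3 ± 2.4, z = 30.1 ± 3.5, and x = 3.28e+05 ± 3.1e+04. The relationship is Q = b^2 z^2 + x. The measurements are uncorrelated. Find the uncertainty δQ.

2.11e+05

Let p = b^2·z^2 = 7.26e+05. δp/p = √((2·δb/b)² + (2·δz/z)²) = √(0.0288 + 0.0541) = 0.288, so δp = 2.09e+05.
Q = p + x: δQ = √(δp² + δx²) = √(4.36e+10 + 9.61e+08) = 2.11e+05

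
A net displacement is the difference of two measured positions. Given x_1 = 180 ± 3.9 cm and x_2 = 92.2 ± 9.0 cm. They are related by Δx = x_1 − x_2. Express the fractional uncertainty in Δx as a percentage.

11.2%

Absolute uncertainties add in quadrature for a linear combination:
  (δx_1)² = 15.2;  (δx_2)² = 81.0
δΔx = √(96.2) = 9.81 cm
Δx = 87.8 cm, so δΔx/Δx = 9.81/87.8 = 0.112.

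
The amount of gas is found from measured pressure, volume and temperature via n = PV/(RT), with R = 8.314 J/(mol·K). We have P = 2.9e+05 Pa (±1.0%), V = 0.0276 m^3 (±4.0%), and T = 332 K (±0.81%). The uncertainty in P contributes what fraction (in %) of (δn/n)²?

5.66%

(δn/n)² = (1·δP/P)² + (1·δV/V)² + (-1·δT/T)²
  P term: (1×0.0100)² = 0.000100
  V term: (1×0.0400)² = 0.00160
  T term: (-1×0.00810)² = 6.56e-05
Total = 0.00177. Share from P = 0.000100/0.00177 = 0.0566.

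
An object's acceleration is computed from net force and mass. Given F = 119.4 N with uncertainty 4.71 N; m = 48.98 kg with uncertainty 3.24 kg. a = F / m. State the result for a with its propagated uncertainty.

2.438 ± 0.188 m/s^2

Products/powers → add relative errors in quadrature, weighted by exponent:
  (1·δF/F)² = (1×0.0394)² = 0.00156;  (-1·δm/m)² = (-1×0.0661)² = 0.00438
δa/a = √(0.00593) = 0.0770
a = 2.438 m/s^2, so δa = 0.0770 × 2.438 = 0.188 m/s^2.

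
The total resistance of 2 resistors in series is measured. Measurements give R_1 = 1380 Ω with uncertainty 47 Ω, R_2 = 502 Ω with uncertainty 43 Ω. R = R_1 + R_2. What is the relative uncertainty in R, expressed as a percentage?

3.38%

Absolute uncertainties add in quadrature for a linear combination:
  (δR_1)² = 2210;  (δR_2)² = 1850
δR = √(4060) = 63.7 Ω
R = 1880 Ω, so δR/R = 63.7/1880 = 0.0338.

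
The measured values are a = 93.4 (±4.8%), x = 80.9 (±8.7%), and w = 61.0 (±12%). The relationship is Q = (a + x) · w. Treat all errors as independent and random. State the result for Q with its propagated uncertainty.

10600 ± 1370

Let u = a + x = 174. δu = √(δa² + δx²) = √(20.1 + 49.5) = 8.34, so δu/u = 0.0479.
Q is then a monomial in u, w:
δQ/Q = √((δu/u)² + (1·δw/w)²) = √(0.00229 + 0.0144) = 0.129
Q = 10600, so δQ = 0.129 × 10600 = 1370.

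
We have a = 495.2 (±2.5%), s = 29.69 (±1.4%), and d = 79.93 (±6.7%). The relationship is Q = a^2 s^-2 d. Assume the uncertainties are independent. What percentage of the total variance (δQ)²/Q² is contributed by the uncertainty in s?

(δQ/Q)² = (2·δa/a)² + (-2·δs/s)² + (1·δd/d)²
  a term: (2×0.0250)² = 0.00250
  s term: (-2×0.0140)² = 0.000784
  d term: (1×0.0670)² = 0.00449
Total = 0.00777. Share from s = 0.000784/0.00777 = 0.101.

10.1%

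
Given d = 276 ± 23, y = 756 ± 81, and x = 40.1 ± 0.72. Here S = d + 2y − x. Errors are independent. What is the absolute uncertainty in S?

164

S is a linear combination, so absolute uncertainties add in quadrature:
  (δd)² = 529;  (2·δy)² = 26200;  (δx)² = 0.518
δS = √(26800) = 164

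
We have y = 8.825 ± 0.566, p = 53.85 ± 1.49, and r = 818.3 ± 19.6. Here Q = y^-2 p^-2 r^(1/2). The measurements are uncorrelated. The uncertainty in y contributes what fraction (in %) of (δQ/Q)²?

(δQ/Q)² = (-2·δy/y)² + (-2·δp/p)² + (½·δr/r)²
  y term: (-2×0.0641)² = 0.0165
  p term: (-2×0.0277)² = 0.00306
  r term: (0.5×0.0240)² = 0.000143
Total = 0.0197. Share from y = 0.0165/0.0197 = 0.837.

83.7%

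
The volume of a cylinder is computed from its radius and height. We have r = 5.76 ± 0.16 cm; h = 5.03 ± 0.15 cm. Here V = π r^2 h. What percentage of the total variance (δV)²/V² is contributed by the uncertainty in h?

(δV/V)² = (2·δr/r)² + (1·δh/h)²
  r term: (2×0.0278)² = 0.00309
  h term: (1×0.0298)² = 0.000889
Total = 0.00398. Share from h = 0.000889/0.00398 = 0.224.

22.4%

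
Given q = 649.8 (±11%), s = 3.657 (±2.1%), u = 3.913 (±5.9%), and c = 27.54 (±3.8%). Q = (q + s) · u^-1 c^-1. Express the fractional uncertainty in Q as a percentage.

13.0%

Let w = q + s = 653.5. δw = √(δq² + δs²) = √(5110 + 0.00590) = 71.5, so δw/w = 0.109.
Q is then a monomial in w, u, c:
δQ/Q = √((δw/w)² + (-1·δu/u)² + (-1·δc/c)²) = √(0.0120 + 0.00348 + 0.00144) = 0.130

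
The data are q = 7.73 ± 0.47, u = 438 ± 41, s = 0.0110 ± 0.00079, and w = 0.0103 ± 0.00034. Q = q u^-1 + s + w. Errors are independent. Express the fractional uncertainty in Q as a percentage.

5.52%

Let p = q·u^-1 = 0.0176. δp/p = √((1·δq/q)² + (-1·δu/u)²) = √(0.00370 + 0.00876) = 0.112, so δp = 0.00197.
Q = p + s + w: δQ = √(δp² + δs² + δw²) = √(3.88e-06 + 6.24e-07 + 1.16e-07) = 0.00215
Q = 0.0389, so δQ/Q = 0.00215/0.0389 = 0.0552.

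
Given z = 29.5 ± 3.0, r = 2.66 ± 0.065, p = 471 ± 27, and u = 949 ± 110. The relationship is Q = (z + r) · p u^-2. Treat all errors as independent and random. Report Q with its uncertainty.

Let w = z + r = 32.2. δw = √(δz² + δr²) = √(9.00 + 0.00423) = 3.00, so δw/w = 0.0933.
Q is then a monomial in w, p, u:
δQ/Q = √((δw/w)² + (1·δp/p)² + (-2·δu/u)²) = √(0.00871 + 0.00329 + 0.0537) = 0.256
Q = 0.0168, so δQ = 0.256 × 0.0168 = 0.00431.

0.0168 ± 0.00431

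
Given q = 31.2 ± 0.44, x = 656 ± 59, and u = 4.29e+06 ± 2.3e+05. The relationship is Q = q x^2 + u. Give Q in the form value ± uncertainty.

Let p = q·x^2 = 1.34e+07. δp/p = √((1·δq/q)² + (2·δx/x)²) = √(0.000199 + 0.0324) = 0.180, so δp = 2.42e+06.
Q = p + u: δQ = √(δp² + δu²) = √(5.87e+12 + 5.29e+10) = 2.43e+06
Q = 1.77e+07.

(1.77 ± 0.243) × 10^7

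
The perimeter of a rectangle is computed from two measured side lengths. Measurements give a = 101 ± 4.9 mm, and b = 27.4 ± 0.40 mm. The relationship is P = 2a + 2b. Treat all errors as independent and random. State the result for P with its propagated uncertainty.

257 ± 9.83 mm

For a sum/difference, combine absolute errors in quadrature:
  (2·δa)² = 96.0;  (2·δb)² = 0.640
δP = √(96.7) = 9.83 mm
P = 257 mm.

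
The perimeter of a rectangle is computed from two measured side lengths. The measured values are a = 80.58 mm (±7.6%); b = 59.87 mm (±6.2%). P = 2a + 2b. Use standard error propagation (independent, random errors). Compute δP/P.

0.0510

Sums and differences: (δP)² = Σ (cᵢ δxᵢ)².
  (2·δa)² = 150;  (2·δb)² = 55.1
δP = √(205) = 14.3 mm
P = 280.9 mm, so δP/P = 14.3/280.9 = 0.0510.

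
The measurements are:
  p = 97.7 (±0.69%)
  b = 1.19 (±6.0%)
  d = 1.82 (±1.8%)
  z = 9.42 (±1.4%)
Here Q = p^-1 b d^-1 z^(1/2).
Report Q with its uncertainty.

0.0205 ± 0.00130

Since Q is a product/quotient, work with relative uncertainties:
  (-1·δp/p)² = (-1×0.00690)² = 4.76e-05;  (1·δb/b)² = (1×0.0600)² = 0.00360;  (-1·δd/d)² = (-1×0.0180)² = 0.000324;  (½·δz/z)² = (0.5×0.0140)² = 4.9e-05
δQ/Q = √(0.00402) = 0.0634
Q = 0.0205, so δQ = 0.0634 × 0.0205 = 0.00130.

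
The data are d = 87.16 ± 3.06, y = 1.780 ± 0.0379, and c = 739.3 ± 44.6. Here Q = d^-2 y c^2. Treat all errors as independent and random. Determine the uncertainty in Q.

18.1

Relative error in a monomial: (δQ/Q)² = Σ (nᵢ · δxᵢ/xᵢ)².
  (-2·δd/d)² = (-2×0.0351)² = 0.00493;  (1·δy/y)² = (1×0.0213)² = 0.000453;  (2·δc/c)² = (2×0.0603)² = 0.0146
δQ/Q = √(0.0199) = 0.141
Q = 128.1, so δQ = 0.141 × 128.1 = 18.1.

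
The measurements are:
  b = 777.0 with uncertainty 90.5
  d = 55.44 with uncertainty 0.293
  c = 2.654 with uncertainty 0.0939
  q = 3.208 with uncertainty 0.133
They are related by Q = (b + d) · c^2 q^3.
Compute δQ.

Let u = b + d = 832.4. δu = √(δb² + δd²) = √(8190 + 0.0858) = 90.5, so δu/u = 0.109.
Q is then a monomial in u, c, q:
δQ/Q = √((δu/u)² + (2·δc/c)² + (3·δq/q)²) = √(0.0118 + 0.00501 + 0.0155) = 0.180
Q = 193600, so δQ = 0.180 × 193600 = 34800.

34800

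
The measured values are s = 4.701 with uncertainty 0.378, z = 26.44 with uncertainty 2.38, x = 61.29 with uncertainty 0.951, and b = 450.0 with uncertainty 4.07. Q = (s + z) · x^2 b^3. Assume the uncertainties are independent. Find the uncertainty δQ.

9.35e+11

Let u = s + z = 31.14. δu = √(δs² + δz²) = √(0.143 + 5.66) = 2.41, so δu/u = 0.0774.
Q is then a monomial in u, x, b:
δQ/Q = √((δu/u)² + (2·δx/x)² + (3·δb/b)²) = √(0.00599 + 0.000963 + 0.000736) = 0.0877
Q = 1.066e+13, so δQ = 0.0877 × 1.066e+13 = 9.35e+11.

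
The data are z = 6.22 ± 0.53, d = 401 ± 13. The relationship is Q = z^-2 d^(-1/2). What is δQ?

0.000221

For a monomial Q ∝ z^-2, d^(-1/2), fractional errors add in quadrature:
  (-2·δz/z)² = (-2×0.0852)² = 0.0290;  (−½·δd/d)² = (-0.5×0.0324)² = 0.000263
δQ/Q = √(0.0293) = 0.171
Q = 0.00129, so δQ = 0.171 × 0.00129 = 0.000221.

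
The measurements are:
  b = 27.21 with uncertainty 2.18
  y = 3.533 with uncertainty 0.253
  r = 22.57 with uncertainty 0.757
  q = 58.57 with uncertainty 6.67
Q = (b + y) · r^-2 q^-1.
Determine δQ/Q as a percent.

15.0%

Let u = b + y = 30.74. δu = √(δb² + δy²) = √(4.75 + 0.0640) = 2.19, so δu/u = 0.0714.
Q is then a monomial in u, r, q:
δQ/Q = √((δu/u)² + (-2·δr/r)² + (-1·δq/q)²) = √(0.00510 + 0.00450 + 0.0130) = 0.150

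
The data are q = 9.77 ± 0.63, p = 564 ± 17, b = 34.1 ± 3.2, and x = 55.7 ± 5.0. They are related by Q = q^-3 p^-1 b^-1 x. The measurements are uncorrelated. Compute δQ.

7.3e-07

Products/powers → add relative errors in quadrature, weighted by exponent:
  (-3·δq/q)² = (-3×0.0645)² = 0.0374;  (-1·δp/p)² = (-1×0.0301)² = 0.000909;  (-1·δb/b)² = (-1×0.0938)² = 0.00881;  (1·δx/x)² = (1×0.0898)² = 0.00806
δQ/Q = √(0.0552) = 0.235
Q = 3.11e-06, so δQ = 0.235 × 3.11e-06 = 7.3e-07.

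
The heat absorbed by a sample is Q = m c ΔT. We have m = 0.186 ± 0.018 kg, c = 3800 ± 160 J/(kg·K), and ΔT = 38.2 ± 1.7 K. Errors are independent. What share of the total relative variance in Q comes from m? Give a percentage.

(δQ/Q)² = (1·δm/m)² + (1·δc/c)² + (1·δΔT/ΔT)²
  m term: (1×0.0968)² = 0.00937
  c term: (1×0.0421)² = 0.00177
  ΔT term: (1×0.0445)² = 0.00198
Total = 0.0131. Share from m = 0.00937/0.0131 = 0.714.

71.4%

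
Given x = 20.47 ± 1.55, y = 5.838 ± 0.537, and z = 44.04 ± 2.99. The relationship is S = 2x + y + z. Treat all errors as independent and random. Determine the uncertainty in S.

Absolute uncertainties add in quadrature for a linear combination:
  (2·δx)² = 9.61;  (δy)² = 0.288;  (δz)² = 8.94
δS = √(18.8) = 4.34

4.34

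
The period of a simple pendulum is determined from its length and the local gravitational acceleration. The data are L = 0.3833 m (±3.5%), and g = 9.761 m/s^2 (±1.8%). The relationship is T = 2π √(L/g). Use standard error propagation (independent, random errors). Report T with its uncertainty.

1.245 ± 0.0245 s

Products/powers → add relative errors in quadrature, weighted by exponent:
  (½·δL/L)² = (0.5×0.0350)² = 0.000306;  (−½·δg/g)² = (-0.5×0.0180)² = 8.1e-05
δT/T = √(0.000387) = 0.0197
T = 1.245 s, so δT = 0.0197 × 1.245 = 0.0245 s.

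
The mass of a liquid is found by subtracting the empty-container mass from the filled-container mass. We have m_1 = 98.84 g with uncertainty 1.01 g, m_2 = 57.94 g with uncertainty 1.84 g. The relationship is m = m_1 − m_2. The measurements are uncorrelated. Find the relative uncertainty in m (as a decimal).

0.0513

Each term contributes (cᵢ δxᵢ)² to (δm)²:
  (δm_1)² = 1.02;  (δm_2)² = 3.39
δm = √(4.41) = 2.10 g
m = 40.90 g, so δm/m = 2.10/40.90 = 0.0513.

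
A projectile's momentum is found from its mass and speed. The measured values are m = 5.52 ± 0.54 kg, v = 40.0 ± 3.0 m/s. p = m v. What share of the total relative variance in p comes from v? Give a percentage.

(δp/p)² = (1·δm/m)² + (1·δv/v)²
  m term: (1×0.0978)² = 0.00957
  v term: (1×0.0750)² = 0.00562
Total = 0.0152. Share from v = 0.00562/0.0152 = 0.370.

37.0%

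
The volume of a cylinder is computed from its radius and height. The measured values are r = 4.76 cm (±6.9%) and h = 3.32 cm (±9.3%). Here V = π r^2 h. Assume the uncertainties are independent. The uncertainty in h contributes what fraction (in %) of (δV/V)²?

31.2%

(δV/V)² = (2·δr/r)² + (1·δh/h)²
  r term: (2×0.0690)² = 0.0190
  h term: (1×0.0930)² = 0.00865
Total = 0.0277. Share from h = 0.00865/0.0277 = 0.312.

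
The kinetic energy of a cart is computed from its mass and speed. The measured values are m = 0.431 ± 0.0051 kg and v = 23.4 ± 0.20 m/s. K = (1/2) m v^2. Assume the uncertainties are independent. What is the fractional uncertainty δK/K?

0.0208

K is a product of powers, so relative uncertainties combine in quadrature:
  (1·δm/m)² = (1×0.0118)² = 0.000140;  (2·δv/v)² = (2×0.00855)² = 0.000292
δK/K = √(0.000432) = 0.0208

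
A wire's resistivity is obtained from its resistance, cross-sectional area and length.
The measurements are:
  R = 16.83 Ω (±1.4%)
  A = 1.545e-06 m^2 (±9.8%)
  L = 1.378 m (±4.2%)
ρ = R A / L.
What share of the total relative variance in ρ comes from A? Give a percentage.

(δρ/ρ)² = (1·δR/R)² + (1·δA/A)² + (-1·δL/L)²
  R term: (1×0.0140)² = 0.000196
  A term: (1×0.0980)² = 0.00960
  L term: (-1×0.0420)² = 0.00176
Total = 0.0116. Share from A = 0.00960/0.0116 = 0.831.

83.1%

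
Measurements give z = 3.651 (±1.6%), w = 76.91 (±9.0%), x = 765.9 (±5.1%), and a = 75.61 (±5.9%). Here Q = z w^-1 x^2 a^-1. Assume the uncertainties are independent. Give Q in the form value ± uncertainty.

368.3 ± 54.9

Each factor contributes (exponent × relative error)² to (δQ/Q)²:
  (1·δz/z)² = (1×0.0160)² = 0.000256;  (-1·δw/w)² = (-1×0.0900)² = 0.00810;  (2·δx/x)² = (2×0.0510)² = 0.0104;  (-1·δa/a)² = (-1×0.0590)² = 0.00348
δQ/Q = √(0.0222) = 0.149
Q = 368.3, so δQ = 0.149 × 368.3 = 54.9.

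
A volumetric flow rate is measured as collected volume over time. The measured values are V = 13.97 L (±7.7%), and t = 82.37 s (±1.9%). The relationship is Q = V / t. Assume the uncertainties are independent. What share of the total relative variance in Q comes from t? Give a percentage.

(δQ/Q)² = (1·δV/V)² + (-1·δt/t)²
  V term: (1×0.0770)² = 0.00593
  t term: (-1×0.0190)² = 0.000361
Total = 0.00629. Share from t = 0.000361/0.00629 = 0.0574.

5.74%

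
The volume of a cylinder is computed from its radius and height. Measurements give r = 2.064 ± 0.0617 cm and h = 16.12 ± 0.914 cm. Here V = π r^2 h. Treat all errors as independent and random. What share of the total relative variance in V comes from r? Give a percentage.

(δV/V)² = (2·δr/r)² + (1·δh/h)²
  r term: (2×0.0299)² = 0.00357
  h term: (1×0.0567)² = 0.00321
Total = 0.00679. Share from r = 0.00357/0.00679 = 0.526.

52.6%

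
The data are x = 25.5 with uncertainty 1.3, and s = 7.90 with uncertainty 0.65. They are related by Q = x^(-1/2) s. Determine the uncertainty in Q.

Relative error in a monomial: (δQ/Q)² = Σ (nᵢ · δxᵢ/xᵢ)².
  (−½·δx/x)² = (-0.5×0.0510)² = 0.000650;  (1·δs/s)² = (1×0.0823)² = 0.00677
δQ/Q = √(0.00742) = 0.0861
Q = 1.56, so δQ = 0.0861 × 1.56 = 0.135.

0.135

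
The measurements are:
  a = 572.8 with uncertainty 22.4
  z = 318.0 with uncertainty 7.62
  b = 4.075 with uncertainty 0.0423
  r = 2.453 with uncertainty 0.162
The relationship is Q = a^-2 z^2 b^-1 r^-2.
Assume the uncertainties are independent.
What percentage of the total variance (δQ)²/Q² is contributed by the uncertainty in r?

67.2%

(δQ/Q)² = (-2·δa/a)² + (2·δz/z)² + (-1·δb/b)² + (-2·δr/r)²
  a term: (-2×0.0391)² = 0.00612
  z term: (2×0.0240)² = 0.00230
  b term: (-1×0.0104)² = 0.000108
  r term: (-2×0.0660)² = 0.0174
Total = 0.0260. Share from r = 0.0174/0.0260 = 0.672.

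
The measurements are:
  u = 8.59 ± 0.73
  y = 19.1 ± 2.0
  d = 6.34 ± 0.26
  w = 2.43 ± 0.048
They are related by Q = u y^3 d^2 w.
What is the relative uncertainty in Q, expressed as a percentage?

33.6%

Since Q is a product/quotient, work with relative uncertainties:
  (1·δu/u)² = (1×0.0850)² = 0.00722;  (3·δy/y)² = (3×0.105)² = 0.0987;  (2·δd/d)² = (2×0.0410)² = 0.00673;  (1·δw/w)² = (1×0.0198)² = 0.000390
δQ/Q = √(0.113) = 0.336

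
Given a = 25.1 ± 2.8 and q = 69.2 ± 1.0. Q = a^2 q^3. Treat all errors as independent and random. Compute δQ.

For a monomial Q ∝ a^2, q^3, fractional errors add in quadrature:
  (2·δa/a)² = (2×0.112)² = 0.0498;  (3·δq/q)² = (3×0.0145)² = 0.00188
δQ/Q = √(0.0517) = 0.227
Q = 2.09e+08, so δQ = 0.227 × 2.09e+08 = 4.74e+07.

4.74e+07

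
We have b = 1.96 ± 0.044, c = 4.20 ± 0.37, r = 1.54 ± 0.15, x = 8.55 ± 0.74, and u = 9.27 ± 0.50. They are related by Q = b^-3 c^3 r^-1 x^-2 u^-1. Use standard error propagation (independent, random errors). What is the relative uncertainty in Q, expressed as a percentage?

34.2%

For a monomial Q ∝ b^-3, c^3, r^-1, x^-2, u^-1, fractional errors add in quadrature:
  (-3·δb/b)² = (-3×0.0224)² = 0.00454;  (3·δc/c)² = (3×0.0881)² = 0.0698;  (-1·δr/r)² = (-1×0.0974)² = 0.00949;  (-2·δx/x)² = (-2×0.0865)² = 0.0300;  (-1·δu/u)² = (-1×0.0539)² = 0.00291
δQ/Q = √(0.117) = 0.342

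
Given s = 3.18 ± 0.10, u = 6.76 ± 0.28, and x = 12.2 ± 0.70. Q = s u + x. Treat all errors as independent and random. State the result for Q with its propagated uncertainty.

Let p = s·u = 21.5. δp/p = √((1·δs/s)² + (1·δu/u)²) = √(0.000989 + 0.00172) = 0.0520, so δp = 1.12.
Q = p + x: δQ = √(δp² + δx²) = √(1.25 + 0.490) = 1.32
Q = 33.7.

33.7 ± 1.32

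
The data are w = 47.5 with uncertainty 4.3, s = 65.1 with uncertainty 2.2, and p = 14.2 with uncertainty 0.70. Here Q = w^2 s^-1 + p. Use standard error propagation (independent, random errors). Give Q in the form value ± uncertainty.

Let h = w^2·s^-1 = 34.7. δh/h = √((2·δw/w)² + (-1·δs/s)²) = √(0.0328 + 0.00114) = 0.184, so δh = 6.38.
Q = h + p: δQ = √(δh² + δp²) = √(40.7 + 0.490) = 6.42
Q = 48.9.

48.9 ± 6.42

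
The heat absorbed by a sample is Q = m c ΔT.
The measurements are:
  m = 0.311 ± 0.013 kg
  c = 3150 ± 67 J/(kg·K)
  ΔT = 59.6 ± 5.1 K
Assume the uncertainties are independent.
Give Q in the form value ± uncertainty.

Q is a product of powers, so relative uncertainties combine in quadrature:
  (1·δm/m)² = (1×0.0418)² = 0.00175;  (1·δc/c)² = (1×0.0213)² = 0.000452;  (1·δΔT/ΔT)² = (1×0.0856)² = 0.00732
δQ/Q = √(0.00952) = 0.0976
Q = 58400 J, so δQ = 0.0976 × 58400 = 5700 J.

58400 ± 5700 J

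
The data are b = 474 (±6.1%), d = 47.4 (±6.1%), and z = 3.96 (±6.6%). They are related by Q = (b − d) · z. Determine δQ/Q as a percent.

Let u = b − d = 427. δu = √(δb² + δd²) = √(836 + 8.36) = 29.1, so δu/u = 0.0681.
Q is then a monomial in u, z:
δQ/Q = √((δu/u)² + (1·δz/z)²) = √(0.00464 + 0.00436) = 0.0948

9.48%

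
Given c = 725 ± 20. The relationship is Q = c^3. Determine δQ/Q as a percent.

8.28%

Since Q is a product/quotient, work with relative uncertainties:
  (3·δc/c)² = (3×0.0276)² = 0.00685
δQ/Q = √(0.00685) = 0.0828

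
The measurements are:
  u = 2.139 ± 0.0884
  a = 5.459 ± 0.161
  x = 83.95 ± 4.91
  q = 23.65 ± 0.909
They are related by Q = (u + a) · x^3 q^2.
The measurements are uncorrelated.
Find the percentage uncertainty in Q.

Let w = u + a = 7.598. δw = √(δu² + δa²) = √(0.00781 + 0.0259) = 0.184, so δw/w = 0.0242.
Q is then a monomial in w, x, q:
δQ/Q = √((δw/w)² + (3·δx/x)² + (2·δq/q)²) = √(0.000584 + 0.0308 + 0.00591) = 0.193

19.3%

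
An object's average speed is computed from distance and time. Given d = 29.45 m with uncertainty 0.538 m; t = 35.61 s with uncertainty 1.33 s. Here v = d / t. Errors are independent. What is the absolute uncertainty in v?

Each factor contributes (exponent × relative error)² to (δv/v)²:
  (1·δd/d)² = (1×0.0183)² = 0.000334;  (-1·δt/t)² = (-1×0.0373)² = 0.00139
δv/v = √(0.00173) = 0.0416
v = 0.8270 m/s, so δv = 0.0416 × 0.8270 = 0.0344 m/s.

0.0344 m/s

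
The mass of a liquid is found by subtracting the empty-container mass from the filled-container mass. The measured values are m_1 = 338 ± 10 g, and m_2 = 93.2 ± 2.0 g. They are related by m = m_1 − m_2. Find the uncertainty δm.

Sums and differences: (δm)² = Σ (cᵢ δxᵢ)².
  (δm_1)² = 100;  (δm_2)² = 4.00
δm = √(104) = 10.2 g

10.2 g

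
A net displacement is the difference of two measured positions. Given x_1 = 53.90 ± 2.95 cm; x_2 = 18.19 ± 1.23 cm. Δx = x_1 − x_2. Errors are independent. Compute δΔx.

3.20 cm

Δx is a linear combination, so absolute uncertainties add in quadrature:
  (δx_1)² = 8.70;  (δx_2)² = 1.51
δΔx = √(10.2) = 3.20 cm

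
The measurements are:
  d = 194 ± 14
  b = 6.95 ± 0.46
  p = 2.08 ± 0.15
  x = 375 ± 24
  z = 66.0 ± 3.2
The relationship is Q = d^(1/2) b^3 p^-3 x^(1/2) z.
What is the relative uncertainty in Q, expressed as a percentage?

30.2%

Since Q is a product/quotient, work with relative uncertainties:
  (½·δd/d)² = (0.5×0.0722)² = 0.00130;  (3·δb/b)² = (3×0.0662)² = 0.0394;  (-3·δp/p)² = (-3×0.0721)² = 0.0468;  (½·δx/x)² = (0.5×0.0640)² = 0.00102;  (1·δz/z)² = (1×0.0485)² = 0.00235
δQ/Q = √(0.0909) = 0.302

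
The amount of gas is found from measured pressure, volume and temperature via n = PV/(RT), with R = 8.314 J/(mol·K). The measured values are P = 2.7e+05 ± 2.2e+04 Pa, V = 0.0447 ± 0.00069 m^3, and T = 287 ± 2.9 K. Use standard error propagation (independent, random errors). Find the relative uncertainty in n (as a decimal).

0.0835

n is a product of powers, so relative uncertainties combine in quadrature:
  (1·δP/P)² = (1×0.0815)² = 0.00664;  (1·δV/V)² = (1×0.0154)² = 0.000238;  (-1·δT/T)² = (-1×0.0101)² = 0.000102
δn/n = √(0.00698) = 0.0835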